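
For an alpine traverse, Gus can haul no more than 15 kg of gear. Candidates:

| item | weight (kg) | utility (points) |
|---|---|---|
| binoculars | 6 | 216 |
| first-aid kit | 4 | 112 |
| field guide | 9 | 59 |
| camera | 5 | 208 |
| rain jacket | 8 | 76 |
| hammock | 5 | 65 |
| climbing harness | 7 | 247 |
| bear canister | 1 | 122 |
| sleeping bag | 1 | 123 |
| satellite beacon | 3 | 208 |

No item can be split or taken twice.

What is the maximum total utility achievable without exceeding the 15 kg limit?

A density-first pass picks first-aid kit + camera + bear canister + sleeping bag + satellite beacon — 773 at 14 kg.
Replace camera with binoculars: the trade gains 8 net, giving 781 at 15 kg.
No other feasible combination exceeds 781.

781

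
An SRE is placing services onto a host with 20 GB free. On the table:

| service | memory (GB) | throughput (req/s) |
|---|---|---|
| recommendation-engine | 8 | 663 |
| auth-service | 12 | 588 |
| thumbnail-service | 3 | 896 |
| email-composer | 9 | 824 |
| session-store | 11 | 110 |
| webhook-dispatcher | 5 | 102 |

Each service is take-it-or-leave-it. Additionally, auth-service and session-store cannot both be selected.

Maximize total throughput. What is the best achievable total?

Best packing: recommendation-engine + thumbnail-service + email-composer — 20 GB, 2383 total.
Nothing else feasible within 20 GB beats 2383.

2383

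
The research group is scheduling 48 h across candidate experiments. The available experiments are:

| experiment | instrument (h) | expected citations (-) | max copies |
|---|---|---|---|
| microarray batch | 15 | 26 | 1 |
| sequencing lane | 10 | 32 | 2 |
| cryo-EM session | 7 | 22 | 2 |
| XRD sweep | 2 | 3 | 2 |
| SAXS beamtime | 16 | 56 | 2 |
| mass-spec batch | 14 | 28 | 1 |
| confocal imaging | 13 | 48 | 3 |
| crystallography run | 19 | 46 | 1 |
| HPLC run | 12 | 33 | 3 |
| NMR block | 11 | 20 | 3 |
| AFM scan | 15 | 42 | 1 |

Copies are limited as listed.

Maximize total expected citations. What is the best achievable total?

Best packing: cryo-EM session + XRD sweep + 3×confocal imaging — 48 h, 169 total.

169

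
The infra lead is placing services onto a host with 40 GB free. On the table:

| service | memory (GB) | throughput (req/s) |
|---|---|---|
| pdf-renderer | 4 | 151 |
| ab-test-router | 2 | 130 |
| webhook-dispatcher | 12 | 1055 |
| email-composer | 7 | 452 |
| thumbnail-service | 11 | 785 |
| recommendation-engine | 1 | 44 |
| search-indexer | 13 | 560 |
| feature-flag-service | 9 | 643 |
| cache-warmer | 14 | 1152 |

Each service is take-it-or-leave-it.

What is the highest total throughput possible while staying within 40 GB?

3166

Density check — webhook-dispatcher 87.92, cache-warmer 82.29, feature-flag-service 71.44, thumbnail-service 71.36 are the best per GB.
A density-first pass picks ab-test-router + webhook-dispatcher + recommendation-engine + feature-flag-service + cache-warmer — 3024 at 38 GB.
Dropping feature-flag-service frees 9 GB; slotting in thumbnail-service (11 GB) lifts the total to 3166 at 40 GB.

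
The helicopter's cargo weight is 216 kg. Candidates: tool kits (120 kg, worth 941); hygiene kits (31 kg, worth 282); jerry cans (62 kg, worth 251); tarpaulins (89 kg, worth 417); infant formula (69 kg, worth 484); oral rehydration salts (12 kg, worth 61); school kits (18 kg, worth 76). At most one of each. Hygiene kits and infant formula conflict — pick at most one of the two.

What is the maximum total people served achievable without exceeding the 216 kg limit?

By people served per kg: hygiene kits 9.10, tool kits 7.84, infant formula 7.01 lead.
Taking the top-ratio supplies first gives tool kits + hygiene kits + oral rehydration salts + school kits for 1360 (181 kg).
The 43 kg tied up in hygiene kits and oral rehydration salts is better spent on infant formula — total rises to 1501 (207 kg).
An exhaustive check of the 128 subsets confirms 1501.

1501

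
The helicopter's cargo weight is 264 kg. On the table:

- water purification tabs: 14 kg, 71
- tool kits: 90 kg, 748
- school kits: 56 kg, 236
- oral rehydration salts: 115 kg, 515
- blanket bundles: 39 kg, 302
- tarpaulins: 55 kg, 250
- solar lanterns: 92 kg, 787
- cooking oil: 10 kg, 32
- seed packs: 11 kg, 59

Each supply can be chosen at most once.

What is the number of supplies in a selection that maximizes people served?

Best achievable people served is 1999.
water purification tabs + tool kits + blanket bundles + solar lanterns + cooking oil + seed packs hits 1999 at 256 kg.
All optima have 6 supplies.

6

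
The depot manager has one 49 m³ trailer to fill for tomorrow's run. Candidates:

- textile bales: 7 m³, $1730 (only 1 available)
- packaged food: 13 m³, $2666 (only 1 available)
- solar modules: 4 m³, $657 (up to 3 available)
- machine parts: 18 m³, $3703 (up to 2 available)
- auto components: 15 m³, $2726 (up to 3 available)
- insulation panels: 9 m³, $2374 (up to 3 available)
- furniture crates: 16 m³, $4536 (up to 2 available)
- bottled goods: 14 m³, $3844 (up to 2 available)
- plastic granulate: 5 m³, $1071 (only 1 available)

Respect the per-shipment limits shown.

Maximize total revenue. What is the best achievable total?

13295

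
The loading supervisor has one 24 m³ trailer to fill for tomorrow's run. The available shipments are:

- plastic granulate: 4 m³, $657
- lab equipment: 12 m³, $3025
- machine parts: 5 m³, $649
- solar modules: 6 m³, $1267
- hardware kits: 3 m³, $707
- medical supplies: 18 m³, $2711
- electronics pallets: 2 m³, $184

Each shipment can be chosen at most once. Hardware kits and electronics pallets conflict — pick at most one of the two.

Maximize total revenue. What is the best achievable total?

5133

Ranking by ratio (revenue/m³): lab equipment 252.08, hardware kits 235.67, solar modules 211.17.
Best packing: plastic granulate + lab equipment + solar modules + electronics pallets — 24 m³, 5133 total.
The closest alternative, plastic granulate + lab equipment + machine parts + hardware kits, reaches only 5038.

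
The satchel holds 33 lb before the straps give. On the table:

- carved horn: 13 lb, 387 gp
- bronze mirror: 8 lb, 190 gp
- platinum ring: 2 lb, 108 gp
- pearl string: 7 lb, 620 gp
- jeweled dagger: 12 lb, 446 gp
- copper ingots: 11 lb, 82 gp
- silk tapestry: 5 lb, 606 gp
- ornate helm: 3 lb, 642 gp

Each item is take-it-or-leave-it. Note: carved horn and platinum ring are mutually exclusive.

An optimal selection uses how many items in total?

5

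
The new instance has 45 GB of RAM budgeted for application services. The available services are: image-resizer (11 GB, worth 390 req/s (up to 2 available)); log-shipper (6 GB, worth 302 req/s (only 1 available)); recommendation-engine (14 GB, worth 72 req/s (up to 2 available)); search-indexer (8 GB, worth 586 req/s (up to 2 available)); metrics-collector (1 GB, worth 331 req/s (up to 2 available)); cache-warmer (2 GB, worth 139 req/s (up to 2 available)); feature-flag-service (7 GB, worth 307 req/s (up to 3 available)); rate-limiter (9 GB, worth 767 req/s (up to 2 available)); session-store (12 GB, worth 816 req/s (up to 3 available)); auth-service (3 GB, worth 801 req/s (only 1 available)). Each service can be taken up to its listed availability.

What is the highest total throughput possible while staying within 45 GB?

4538

A density-first pass picks 2×search-indexer + 2×metrics-collector + 2×cache-warmer + 2×rate-limiter + auth-service — 4447 at 43 GB.
Replace search-indexer and cache-warmer with session-store: the trade gains 91 net, giving 4538 at 45 GB.
No other feasible combination exceeds 4538.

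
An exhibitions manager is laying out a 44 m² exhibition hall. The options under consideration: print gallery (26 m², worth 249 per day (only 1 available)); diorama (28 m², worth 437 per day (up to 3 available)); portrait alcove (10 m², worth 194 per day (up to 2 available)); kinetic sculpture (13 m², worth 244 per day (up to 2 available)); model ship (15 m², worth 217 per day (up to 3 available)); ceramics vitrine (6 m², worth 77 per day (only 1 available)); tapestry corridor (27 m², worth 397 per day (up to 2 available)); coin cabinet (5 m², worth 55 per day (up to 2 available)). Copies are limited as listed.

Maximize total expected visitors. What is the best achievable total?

764

2×portrait alcove + kinetic sculpture + ceramics vitrine + coin cabinet uses 44 of the 44 m² and totals 764.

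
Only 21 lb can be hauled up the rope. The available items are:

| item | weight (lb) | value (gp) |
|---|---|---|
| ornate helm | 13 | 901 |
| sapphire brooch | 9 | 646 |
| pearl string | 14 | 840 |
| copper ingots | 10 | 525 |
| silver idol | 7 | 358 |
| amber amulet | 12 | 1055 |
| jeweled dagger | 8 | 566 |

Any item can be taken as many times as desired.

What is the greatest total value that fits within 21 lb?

1701

Ranking by ratio (value/lb): amber amulet 87.92, sapphire brooch 71.78, jeweled dagger 70.75.
Taking sapphire brooch + amber amulet: 21 lb used, 1701 in value.
Nothing else within 21 lb beats 1701.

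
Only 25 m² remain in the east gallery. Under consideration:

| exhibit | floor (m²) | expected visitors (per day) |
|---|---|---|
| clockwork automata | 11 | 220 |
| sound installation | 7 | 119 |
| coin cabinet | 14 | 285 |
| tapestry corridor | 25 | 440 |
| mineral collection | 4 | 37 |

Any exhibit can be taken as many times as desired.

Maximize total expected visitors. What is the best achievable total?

505

Taking clockwork automata + coin cabinet: 25 m² used, 505 in expected visitors.
No other feasible combination exceeds 505.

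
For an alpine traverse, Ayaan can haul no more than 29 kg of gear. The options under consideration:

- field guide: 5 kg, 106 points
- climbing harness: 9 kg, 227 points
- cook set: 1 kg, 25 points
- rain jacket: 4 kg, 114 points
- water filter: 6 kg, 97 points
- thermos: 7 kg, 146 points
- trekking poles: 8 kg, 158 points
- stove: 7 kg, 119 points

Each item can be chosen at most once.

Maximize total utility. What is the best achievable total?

By utility per kg: rain jacket 28.50, climbing harness 25.22, cook set 25.00 lead.
Filling by ratio: field guide + climbing harness + cook set + rain jacket + thermos for 618, with 3 kg left unused.
The 5 kg tied up in field guide is better spent on trekking poles — total rises to 670 (29 kg).
Runner-up climbing harness + rain jacket + thermos + trekking poles tops out at 645.

670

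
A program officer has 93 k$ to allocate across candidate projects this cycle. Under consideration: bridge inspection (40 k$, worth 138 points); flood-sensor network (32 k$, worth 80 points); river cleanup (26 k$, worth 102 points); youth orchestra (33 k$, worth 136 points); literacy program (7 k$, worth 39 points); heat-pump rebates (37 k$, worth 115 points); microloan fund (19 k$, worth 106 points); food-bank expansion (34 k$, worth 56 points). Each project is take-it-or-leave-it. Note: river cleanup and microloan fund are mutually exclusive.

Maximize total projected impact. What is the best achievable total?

380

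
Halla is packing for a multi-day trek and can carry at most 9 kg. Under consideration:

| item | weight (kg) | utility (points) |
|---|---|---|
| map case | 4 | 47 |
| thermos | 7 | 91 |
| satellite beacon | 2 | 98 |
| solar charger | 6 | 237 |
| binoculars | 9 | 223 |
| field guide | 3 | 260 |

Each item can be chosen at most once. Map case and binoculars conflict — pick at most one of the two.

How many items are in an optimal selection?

Best achievable utility is 497.
One optimal bundle: solar charger + field guide (9 kg).
Every optimal selection uses 2 items.

2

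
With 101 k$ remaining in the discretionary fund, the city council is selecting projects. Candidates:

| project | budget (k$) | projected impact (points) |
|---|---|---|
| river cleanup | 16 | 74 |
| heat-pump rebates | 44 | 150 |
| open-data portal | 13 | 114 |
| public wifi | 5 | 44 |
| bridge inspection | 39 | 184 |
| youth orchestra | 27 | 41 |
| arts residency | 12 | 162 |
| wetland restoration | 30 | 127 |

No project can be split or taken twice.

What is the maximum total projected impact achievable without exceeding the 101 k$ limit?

631

Filling by ratio: river cleanup + open-data portal + public wifi + bridge inspection + arts residency for 578, with 16 k$ left unused.
Replace river cleanup with wetland restoration: the trade gains 53 net, giving 631 at 99 k$.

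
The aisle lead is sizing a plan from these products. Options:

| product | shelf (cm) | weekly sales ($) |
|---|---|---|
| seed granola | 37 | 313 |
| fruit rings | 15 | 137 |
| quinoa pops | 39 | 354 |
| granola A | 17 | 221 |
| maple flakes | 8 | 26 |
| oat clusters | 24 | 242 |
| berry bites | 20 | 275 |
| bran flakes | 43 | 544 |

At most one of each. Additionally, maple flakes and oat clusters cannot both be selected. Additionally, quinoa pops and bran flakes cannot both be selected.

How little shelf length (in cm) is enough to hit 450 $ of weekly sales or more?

37

Minimise cm subject to total weekly sales ≥ 450.
granola A + berry bites: 496 weekly sales at 37 cm.
Any bundle with less than 37 cm falls short of 450.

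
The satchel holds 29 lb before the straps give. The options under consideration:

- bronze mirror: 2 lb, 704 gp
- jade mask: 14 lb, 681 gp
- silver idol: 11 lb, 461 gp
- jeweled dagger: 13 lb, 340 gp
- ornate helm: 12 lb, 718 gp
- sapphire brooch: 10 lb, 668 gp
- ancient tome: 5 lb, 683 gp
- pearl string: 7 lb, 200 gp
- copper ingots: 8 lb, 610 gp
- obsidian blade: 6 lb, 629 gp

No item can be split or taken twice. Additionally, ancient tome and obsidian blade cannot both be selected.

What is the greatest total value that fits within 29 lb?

Best packing: bronze mirror + ornate helm + sapphire brooch + ancient tome — 29 lb, 2773 total.
Every other selection either busts 29 lb or breaks a pairing rule or fails to beat 2773.

2773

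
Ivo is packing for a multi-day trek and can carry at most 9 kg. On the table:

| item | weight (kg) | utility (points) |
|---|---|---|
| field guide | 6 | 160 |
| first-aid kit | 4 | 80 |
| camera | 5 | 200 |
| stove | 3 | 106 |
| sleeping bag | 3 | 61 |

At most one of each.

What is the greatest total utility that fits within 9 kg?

306

Ranking by ratio (utility/kg): camera 40.00, stove 35.33, field guide 26.67, sleeping bag 20.33.
Camera + stove uses 8 of the 9 kg and totals 306.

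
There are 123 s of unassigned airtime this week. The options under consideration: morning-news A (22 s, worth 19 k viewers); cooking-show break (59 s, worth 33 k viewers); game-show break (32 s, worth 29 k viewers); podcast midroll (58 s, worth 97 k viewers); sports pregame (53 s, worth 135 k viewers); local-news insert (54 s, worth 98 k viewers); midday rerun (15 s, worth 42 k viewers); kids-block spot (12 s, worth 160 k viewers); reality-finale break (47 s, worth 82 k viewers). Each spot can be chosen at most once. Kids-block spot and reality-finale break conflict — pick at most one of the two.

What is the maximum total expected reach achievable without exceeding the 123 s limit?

393

The ratio heuristic lands on game-show break + sports pregame + midday rerun + kids-block spot (366) but leaves 11 s idle.
The 47 s tied up in game-show break and midday rerun is better spent on local-news insert — total rises to 393 (119 s).
The spare 4 s is too small for any remaining spot, and no feasible exchange beats 393.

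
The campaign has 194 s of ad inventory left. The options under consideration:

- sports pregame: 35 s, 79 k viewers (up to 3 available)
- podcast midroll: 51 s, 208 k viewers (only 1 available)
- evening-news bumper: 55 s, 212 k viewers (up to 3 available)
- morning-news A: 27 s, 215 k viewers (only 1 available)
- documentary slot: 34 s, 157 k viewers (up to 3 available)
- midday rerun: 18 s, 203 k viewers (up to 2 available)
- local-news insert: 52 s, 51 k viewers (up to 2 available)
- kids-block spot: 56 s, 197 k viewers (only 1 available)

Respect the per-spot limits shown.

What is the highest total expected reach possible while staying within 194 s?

1147

Density check — midday rerun 11.28, morning-news A 7.96, documentary slot 4.62 are the best per s.
A density-first pass picks morning-news A + 3×documentary slot + 2×midday rerun — 1092 at 165 s.
Dropping documentary slot frees 34 s; slotting in evening-news bumper (55 s) lifts the total to 1147 at 186 s.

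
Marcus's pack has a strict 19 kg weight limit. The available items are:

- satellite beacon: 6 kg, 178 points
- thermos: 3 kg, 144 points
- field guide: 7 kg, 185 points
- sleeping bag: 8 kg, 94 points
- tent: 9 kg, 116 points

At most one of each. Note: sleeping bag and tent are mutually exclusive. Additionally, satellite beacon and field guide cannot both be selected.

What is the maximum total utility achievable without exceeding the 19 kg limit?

445

Density check — thermos 48.00, satellite beacon 29.67, field guide 26.43, tent 12.89 are the best per kg.
Thermos + field guide + tent uses 19 of the 19 kg and totals 445.
The closest alternative, satellite beacon + thermos + tent, reaches only 438.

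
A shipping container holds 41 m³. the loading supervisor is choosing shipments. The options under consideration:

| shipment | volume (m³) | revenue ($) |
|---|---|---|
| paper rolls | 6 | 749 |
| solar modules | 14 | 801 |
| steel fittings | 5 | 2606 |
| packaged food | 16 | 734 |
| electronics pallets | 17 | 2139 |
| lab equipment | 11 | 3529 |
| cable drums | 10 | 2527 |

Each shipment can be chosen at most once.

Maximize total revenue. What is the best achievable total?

9463

By revenue per m³: steel fittings 521.20, lab equipment 320.82, cable drums 252.70 lead.
A density-first pass picks paper rolls + steel fittings + lab equipment + cable drums — 9411 at 32 m³.
Dropping paper rolls frees 6 m³; slotting in solar modules (14 m³) lifts the total to 9463 at 40 m³.
The closest alternative, paper rolls + steel fittings + lab equipment + cable drums, reaches only 9411.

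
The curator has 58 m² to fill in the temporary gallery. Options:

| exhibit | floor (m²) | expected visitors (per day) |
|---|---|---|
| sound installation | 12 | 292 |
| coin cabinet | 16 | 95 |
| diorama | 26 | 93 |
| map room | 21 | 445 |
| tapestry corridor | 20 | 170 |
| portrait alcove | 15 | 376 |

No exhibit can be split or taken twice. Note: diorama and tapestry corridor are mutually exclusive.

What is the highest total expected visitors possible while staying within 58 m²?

Density check — portrait alcove 25.07, sound installation 24.33, map room 21.19, tapestry corridor 8.50 are the best per m².
The ratio ordering already packs tightly: sound installation + map room + portrait alcove, 48 m², 1113.
Every other selection either busts 58 m² or breaks a pairing rule or fails to beat 1113.

1113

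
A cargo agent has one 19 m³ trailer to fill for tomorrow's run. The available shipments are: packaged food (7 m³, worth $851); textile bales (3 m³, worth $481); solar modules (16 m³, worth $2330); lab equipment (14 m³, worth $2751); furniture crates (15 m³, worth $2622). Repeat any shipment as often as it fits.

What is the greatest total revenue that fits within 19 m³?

Best packing: textile bales + lab equipment — 17 m³, 3232 total.
The spare 2 m³ is too small for any remaining shipment, and no exchange beats 3232.

3232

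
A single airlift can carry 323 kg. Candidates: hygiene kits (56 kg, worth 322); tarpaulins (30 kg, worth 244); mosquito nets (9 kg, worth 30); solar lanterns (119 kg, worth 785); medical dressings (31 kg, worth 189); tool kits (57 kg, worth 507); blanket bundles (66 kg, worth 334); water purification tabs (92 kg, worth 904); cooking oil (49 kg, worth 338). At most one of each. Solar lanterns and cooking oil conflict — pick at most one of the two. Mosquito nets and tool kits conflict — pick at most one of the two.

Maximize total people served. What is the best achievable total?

2504

Density check — water purification tabs 9.83, tool kits 8.89, tarpaulins 8.13, cooking oil 6.90 are the best per kg.
Hygiene kits + tarpaulins + medical dressings + tool kits + water purification tabs + cooking oil uses 315 of the 323 kg and totals 2504.
No other feasible combination exceeds 2504.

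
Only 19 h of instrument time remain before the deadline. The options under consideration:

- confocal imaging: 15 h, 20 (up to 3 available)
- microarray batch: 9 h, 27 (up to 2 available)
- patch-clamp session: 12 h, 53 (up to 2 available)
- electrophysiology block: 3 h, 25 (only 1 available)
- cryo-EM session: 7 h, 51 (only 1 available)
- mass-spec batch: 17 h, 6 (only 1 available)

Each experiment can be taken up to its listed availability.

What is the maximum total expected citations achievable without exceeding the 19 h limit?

104

A density-first pass picks microarray batch + electrophysiology block + cryo-EM session — 103 at 19 h.
Dropping microarray batch and electrophysiology block frees 12 h; slotting in patch-clamp session (12 h) lifts the total to 104 at 19 h.
That's the maximum — no swap from here does better than 104.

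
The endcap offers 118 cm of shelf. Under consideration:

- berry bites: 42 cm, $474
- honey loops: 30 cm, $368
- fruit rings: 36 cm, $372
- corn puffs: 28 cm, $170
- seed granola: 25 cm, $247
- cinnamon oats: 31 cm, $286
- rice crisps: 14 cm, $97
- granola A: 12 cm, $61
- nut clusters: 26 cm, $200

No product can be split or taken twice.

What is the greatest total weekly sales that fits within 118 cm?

Filling by ratio: berry bites + honey loops + fruit rings for 1214, with 10 cm left unused.
The 36 cm tied up in fruit rings is better spent on cinnamon oats + rice crisps — total rises to 1225 (117 cm).
No other feasible combination exceeds 1225.

1225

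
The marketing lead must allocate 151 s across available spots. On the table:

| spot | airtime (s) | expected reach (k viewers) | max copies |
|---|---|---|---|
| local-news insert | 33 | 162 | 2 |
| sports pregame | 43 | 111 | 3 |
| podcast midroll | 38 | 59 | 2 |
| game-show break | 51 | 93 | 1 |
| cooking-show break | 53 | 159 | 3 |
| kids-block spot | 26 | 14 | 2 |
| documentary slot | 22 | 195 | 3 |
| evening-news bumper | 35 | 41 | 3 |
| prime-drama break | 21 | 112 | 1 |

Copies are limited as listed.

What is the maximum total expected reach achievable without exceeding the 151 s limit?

909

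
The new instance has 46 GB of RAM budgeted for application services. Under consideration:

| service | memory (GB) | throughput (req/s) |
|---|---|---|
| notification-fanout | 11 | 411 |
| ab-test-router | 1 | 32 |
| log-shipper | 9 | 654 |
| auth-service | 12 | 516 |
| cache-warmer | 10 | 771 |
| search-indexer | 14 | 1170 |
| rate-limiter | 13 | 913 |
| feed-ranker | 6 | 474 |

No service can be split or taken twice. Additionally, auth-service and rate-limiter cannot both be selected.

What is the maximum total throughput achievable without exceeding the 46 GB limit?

Density check — search-indexer 83.57, feed-ranker 79.00, cache-warmer 77.10 are the best per GB.
Filling by ratio: ab-test-router + log-shipper + cache-warmer + search-indexer + feed-ranker for 3101, with 6 GB left unused.
Replace ab-test-router and feed-ranker with rate-limiter: the trade gains 407 net, giving 3508 at 46 GB.
Every other selection either busts 46 GB or breaks a pairing rule or fails to beat 3508.

3508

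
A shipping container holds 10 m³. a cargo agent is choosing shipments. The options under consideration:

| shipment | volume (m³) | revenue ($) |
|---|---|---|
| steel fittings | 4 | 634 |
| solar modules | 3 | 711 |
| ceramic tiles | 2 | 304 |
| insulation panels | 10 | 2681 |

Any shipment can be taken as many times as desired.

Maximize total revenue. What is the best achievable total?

2681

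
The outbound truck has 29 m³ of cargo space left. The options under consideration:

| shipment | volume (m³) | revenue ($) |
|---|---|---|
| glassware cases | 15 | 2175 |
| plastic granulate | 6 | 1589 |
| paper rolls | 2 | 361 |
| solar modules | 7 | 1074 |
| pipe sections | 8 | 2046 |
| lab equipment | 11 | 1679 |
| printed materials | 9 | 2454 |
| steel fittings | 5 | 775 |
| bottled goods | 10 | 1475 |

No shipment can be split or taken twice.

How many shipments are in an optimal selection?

The maximum revenue within 29 m³ is 6864.
plastic granulate + pipe sections + printed materials + steel fittings hits 6864 at 28 m³.
All optima have 4 shipments.

4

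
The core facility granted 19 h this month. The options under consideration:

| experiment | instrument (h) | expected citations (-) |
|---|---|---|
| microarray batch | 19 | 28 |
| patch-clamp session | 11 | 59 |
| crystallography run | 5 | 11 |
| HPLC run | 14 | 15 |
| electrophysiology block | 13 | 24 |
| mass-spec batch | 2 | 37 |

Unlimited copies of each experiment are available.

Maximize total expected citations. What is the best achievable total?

333

Taking 9×mass-spec batch: 18 h used, 333 in expected citations.
That's the maximum — no swap from here does better than 333.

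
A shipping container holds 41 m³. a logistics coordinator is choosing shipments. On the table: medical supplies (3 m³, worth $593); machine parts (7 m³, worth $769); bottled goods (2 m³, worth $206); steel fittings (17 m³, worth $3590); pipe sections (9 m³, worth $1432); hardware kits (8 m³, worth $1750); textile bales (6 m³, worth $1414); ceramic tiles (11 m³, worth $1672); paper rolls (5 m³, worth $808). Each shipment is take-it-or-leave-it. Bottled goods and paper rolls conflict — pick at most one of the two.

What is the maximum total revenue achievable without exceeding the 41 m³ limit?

Taking steel fittings + pipe sections + hardware kits + textile bales: 40 m³ used, 8186 in revenue.

8186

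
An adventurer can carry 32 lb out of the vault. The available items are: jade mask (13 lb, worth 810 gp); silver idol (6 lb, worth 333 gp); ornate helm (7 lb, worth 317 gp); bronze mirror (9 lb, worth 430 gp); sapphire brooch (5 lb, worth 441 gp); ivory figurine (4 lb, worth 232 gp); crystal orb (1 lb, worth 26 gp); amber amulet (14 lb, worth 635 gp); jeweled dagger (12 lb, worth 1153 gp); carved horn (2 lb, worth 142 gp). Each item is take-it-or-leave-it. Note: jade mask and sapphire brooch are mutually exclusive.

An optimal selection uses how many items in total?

Optimal total is 2398.
bronze mirror + sapphire brooch + ivory figurine + jeweled dagger + carved horn hits 2398 at 32 lb.
Every optimal selection uses 5 items.

5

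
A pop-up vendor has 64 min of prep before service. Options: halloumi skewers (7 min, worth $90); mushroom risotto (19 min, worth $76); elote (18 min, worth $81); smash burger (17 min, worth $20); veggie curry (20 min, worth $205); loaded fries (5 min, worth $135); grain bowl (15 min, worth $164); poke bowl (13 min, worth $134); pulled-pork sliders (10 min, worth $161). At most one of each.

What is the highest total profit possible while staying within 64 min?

799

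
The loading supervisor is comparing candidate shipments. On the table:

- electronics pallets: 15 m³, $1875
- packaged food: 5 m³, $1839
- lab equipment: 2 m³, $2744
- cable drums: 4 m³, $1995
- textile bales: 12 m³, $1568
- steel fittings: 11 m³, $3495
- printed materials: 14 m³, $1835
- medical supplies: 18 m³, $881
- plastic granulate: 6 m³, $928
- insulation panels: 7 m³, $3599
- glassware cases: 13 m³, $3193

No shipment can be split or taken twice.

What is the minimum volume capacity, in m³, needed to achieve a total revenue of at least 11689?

24

Need the lightest bundle worth ≥ 11689.
Taking lab equipment + cable drums + steel fittings + insulation panels gives 11833 (≥ 11689) for 24 m³.
Any bundle with less than 24 m³ falls short of 11689.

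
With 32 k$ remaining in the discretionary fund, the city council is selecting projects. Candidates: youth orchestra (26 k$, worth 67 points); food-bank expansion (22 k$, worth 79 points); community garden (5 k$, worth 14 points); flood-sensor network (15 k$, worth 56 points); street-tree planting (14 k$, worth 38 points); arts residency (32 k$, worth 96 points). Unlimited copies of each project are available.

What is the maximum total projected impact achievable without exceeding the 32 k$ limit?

112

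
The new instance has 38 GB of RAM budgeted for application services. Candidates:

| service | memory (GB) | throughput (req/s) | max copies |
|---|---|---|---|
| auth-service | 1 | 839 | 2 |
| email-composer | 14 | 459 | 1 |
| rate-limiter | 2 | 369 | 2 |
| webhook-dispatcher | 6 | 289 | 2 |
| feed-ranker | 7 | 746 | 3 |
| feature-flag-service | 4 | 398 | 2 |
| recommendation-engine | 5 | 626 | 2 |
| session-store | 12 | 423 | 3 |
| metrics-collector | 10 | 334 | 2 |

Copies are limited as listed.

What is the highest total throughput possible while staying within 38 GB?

5956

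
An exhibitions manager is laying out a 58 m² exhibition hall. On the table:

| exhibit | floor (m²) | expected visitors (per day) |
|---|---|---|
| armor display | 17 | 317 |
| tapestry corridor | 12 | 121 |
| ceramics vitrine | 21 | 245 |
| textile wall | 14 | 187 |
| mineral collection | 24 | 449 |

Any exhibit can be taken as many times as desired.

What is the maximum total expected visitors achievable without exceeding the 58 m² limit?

1083

Taking the top-ratio exhibits first gives 2×mineral collection for 898 (48 m²).
Dropping mineral collection frees 24 m²; slotting in 2×armor display (34 m²) lifts the total to 1083 at 58 m².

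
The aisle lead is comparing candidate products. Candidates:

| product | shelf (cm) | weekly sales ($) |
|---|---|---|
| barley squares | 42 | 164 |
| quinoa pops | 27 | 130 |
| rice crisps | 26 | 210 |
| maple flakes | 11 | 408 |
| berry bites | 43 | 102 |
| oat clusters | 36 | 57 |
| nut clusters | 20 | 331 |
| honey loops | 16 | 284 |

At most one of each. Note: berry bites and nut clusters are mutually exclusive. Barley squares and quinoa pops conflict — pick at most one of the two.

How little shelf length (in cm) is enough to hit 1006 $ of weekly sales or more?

47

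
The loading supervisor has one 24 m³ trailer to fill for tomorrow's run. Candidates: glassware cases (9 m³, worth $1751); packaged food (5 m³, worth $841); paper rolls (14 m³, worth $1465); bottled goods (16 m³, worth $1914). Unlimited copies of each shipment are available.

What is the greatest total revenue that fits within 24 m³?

Ranking by ratio (revenue/m³): glassware cases 194.56, packaged food 168.20, bottled goods 119.62.
The ratio ordering already packs tightly: 2×glassware cases + packaged food, 23 m³, 4343.
No other feasible combination exceeds 4343.

4343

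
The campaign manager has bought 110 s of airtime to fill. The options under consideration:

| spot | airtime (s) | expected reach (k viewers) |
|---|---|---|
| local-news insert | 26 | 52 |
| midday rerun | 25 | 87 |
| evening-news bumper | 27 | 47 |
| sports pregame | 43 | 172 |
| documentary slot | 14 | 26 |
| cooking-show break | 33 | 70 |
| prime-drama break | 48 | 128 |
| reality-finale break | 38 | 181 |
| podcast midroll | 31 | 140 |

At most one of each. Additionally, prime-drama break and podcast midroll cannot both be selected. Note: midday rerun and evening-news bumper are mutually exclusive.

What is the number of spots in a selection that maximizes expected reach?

3

The maximum expected reach within 110 s is 440.
midday rerun + sports pregame + reality-finale break hits 440 at 106 s.
Every optimal selection uses 3 spots.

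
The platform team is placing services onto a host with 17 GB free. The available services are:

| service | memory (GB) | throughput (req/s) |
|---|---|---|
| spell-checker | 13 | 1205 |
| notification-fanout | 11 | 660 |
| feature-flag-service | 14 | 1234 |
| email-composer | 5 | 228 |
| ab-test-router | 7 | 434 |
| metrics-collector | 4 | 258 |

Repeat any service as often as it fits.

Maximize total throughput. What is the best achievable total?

1463

Spell-checker + metrics-collector uses 17 of the 17 GB and totals 1463.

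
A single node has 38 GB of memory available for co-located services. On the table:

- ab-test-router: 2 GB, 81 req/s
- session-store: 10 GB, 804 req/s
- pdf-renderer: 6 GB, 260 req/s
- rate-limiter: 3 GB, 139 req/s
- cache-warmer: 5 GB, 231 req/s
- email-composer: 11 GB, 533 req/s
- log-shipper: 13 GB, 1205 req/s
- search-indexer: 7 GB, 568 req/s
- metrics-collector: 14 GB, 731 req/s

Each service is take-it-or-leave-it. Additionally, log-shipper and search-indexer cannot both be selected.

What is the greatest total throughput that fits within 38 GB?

Best packing: session-store + log-shipper + metrics-collector — 37 GB, 2740 total.
Runner-up session-store + rate-limiter + email-composer + log-shipper tops out at 2681.

2740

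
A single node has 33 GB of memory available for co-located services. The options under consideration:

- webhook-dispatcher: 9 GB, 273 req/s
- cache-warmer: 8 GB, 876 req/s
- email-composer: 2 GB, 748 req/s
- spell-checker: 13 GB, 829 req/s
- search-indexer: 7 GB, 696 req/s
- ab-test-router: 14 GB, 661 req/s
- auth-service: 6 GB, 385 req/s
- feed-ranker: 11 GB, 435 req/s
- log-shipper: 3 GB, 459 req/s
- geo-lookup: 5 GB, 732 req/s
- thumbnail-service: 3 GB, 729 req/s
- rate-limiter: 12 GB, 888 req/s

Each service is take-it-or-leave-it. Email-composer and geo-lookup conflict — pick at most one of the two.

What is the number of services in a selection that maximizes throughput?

The maximum throughput within 33 GB is 3937.
One optimal bundle: cache-warmer + email-composer + search-indexer + thumbnail-service + rate-limiter (32 GB).
Any selection reaching 3937 contains exactly 5 services.

5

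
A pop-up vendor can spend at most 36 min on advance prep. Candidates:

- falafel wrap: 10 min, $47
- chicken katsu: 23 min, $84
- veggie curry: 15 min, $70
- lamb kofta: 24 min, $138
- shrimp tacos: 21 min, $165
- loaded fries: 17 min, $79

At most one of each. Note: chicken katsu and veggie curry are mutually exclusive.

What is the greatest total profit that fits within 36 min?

235

Ranking by ratio (profit/min): shrimp tacos 7.86, lamb kofta 5.75, falafel wrap 4.70, veggie curry 4.67.
A density-first pass picks falafel wrap + shrimp tacos — 212 at 31 min.
Replace falafel wrap with veggie curry: the trade gains 23 net, giving 235 at 36 min.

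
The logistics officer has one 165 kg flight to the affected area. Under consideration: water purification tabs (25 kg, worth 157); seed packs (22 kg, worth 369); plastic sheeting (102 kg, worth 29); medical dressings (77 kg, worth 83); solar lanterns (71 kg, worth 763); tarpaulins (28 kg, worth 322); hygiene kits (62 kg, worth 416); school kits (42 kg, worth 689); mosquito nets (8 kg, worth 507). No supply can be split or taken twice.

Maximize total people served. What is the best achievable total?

2328

The ratio heuristic lands on seed packs + tarpaulins + hygiene kits + school kits + mosquito nets (2303) but leaves 3 kg idle.
Replace tarpaulins and hygiene kits with solar lanterns: the trade gains 25 net, giving 2328 at 143 kg.
The closest alternative, seed packs + tarpaulins + hygiene kits + school kits + mosquito nets, reaches only 2303.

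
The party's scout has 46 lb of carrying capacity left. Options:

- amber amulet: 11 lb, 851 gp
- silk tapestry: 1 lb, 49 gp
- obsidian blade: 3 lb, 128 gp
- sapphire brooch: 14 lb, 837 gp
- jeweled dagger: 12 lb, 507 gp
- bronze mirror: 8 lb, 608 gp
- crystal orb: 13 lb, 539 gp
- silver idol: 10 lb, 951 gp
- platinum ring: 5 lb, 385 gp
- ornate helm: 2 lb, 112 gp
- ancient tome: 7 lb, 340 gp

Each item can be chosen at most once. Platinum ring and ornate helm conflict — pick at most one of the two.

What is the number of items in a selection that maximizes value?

Optimal total is 3408.
For example amber amulet + silk tapestry + sapphire brooch + bronze mirror + silver idol + ornate helm achieves it, using 46 lb.
Every optimal selection uses 6 items.

6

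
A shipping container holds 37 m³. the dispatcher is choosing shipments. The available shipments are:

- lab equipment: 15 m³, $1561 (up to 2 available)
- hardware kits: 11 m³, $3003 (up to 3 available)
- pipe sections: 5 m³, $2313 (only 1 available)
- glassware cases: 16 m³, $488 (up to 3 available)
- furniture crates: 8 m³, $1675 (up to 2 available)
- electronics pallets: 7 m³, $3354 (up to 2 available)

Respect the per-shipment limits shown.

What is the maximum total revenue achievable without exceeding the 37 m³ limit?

Filling by ratio: hardware kits + pipe sections + 2×electronics pallets for 12024, with 7 m³ left unused.
The 5 m³ tied up in pipe sections is better spent on hardware kits — total rises to 12714 (36 m³).
That's the maximum — no swap from here does better than 12714.

12714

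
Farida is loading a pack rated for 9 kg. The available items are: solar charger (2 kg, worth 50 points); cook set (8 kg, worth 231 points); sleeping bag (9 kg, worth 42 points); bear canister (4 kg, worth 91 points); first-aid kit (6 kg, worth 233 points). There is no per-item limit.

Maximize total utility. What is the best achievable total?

283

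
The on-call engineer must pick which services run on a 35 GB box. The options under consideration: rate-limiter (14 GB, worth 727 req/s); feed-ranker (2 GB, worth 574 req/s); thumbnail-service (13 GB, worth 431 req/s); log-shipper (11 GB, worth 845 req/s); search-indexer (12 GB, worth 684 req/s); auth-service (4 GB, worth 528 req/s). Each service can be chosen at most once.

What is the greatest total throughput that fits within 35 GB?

A density-first pass picks feed-ranker + log-shipper + search-indexer + auth-service — 2631 at 29 GB.
Dropping search-indexer frees 12 GB; slotting in rate-limiter (14 GB) lifts the total to 2674 at 31 GB.
The closest alternative, feed-ranker + log-shipper + search-indexer + auth-service, reaches only 2631.

2674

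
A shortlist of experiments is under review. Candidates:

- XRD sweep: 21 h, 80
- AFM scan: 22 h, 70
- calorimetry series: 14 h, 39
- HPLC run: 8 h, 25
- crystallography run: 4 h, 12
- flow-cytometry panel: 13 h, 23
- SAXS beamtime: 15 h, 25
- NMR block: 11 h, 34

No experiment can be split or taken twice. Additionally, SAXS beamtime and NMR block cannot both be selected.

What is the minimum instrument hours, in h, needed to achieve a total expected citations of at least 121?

Need the lightest bundle worth ≥ 121.
XRD sweep + crystallography run + NMR block reaches 126 using 36 h.
Below 36 h the best achievable stays under 121.

36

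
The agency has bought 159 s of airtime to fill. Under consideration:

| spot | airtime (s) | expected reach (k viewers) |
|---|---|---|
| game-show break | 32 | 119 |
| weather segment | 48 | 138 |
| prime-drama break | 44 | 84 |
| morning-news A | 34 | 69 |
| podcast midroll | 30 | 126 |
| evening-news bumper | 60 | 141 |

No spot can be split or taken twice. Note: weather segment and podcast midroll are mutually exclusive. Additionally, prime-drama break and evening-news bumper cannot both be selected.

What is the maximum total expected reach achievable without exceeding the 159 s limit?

455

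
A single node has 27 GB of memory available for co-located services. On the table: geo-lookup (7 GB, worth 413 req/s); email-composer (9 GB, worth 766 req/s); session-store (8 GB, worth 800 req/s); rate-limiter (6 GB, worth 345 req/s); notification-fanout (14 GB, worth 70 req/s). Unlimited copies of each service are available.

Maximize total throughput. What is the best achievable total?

2400

Best packing: 3×session-store — 24 GB, 2400 total.
Nothing else within 27 GB beats 2400.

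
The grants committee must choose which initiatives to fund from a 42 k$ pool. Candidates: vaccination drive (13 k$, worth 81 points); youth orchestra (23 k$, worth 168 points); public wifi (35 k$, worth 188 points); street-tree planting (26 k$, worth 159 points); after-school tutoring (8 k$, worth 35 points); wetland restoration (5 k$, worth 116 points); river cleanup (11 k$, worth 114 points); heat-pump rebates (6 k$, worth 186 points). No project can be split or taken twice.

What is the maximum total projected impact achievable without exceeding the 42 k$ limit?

505

Greedy by ratio would take vaccination drive + wetland restoration + river cleanup + heat-pump rebates: 35 k$ used, total 497.
The 24 k$ tied up in vaccination drive and river cleanup is better spent on youth orchestra + after-school tutoring — total rises to 505 (42 k$).
Nothing else within 42 k$ beats 505.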